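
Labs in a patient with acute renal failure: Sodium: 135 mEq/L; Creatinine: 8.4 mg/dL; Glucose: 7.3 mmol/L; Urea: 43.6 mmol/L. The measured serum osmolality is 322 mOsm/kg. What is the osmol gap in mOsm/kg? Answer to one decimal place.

Calculated osmolality = 2·Na + glucose + urea
= 2·135 + 7.3 + 43.6
= 270 + 7.30 + 43.60
= 320.9 mOsm/kg ≈ 320.9 mOsm/kg
Osmolar gap = measured − calculated = 322 − 320.9 = 1.1 mOsm/kg

1.1 mOsm/kg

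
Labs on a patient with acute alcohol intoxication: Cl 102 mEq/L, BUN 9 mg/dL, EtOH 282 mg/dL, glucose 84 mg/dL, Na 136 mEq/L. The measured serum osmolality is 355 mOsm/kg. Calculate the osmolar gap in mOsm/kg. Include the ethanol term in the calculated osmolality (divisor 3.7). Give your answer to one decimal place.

Calculated osmolality = 2·Na + glucose/18 + BUN/2.8 + ethanol/3.7
= 2·136 + 84/18 + 9/2.8 + 282/3.7
= 272 + 4.67 + 3.21 + 76.22
= 356.1 mOsm/kg ≈ 356.1 mOsm/kg
Osmolar gap = measured − calculated = 355 − 356.1 = -1.1 mOsm/kg

-1.1 mOsm/kg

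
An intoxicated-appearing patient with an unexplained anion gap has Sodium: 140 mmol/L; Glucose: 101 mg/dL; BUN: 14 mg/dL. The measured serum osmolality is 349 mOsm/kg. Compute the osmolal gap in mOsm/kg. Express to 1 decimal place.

Calculated osmolality = 2·Na + glucose/18 + BUN/2.8
= 2·140 + 101/18 + 14/2.8
= 280 + 5.61 + 5
= 290.61 mOsm/kg ≈ 290.6 mOsm/kg
Osmolar gap = measured − calculated = 349 − 290.6 = 58.4 mOsm/kg

58.4 mOsm/kg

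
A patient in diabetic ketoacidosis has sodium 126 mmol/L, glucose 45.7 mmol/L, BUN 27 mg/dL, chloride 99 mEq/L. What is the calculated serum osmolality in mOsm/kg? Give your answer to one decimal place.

307.3 mOsm/kg

Calculated osmolality = 2·Na + glucose + BUN/2.8
= 2·126 + 45.7 + 27/2.8
= 252 + 45.70 + 9.64
= 307.34 mOsm/kg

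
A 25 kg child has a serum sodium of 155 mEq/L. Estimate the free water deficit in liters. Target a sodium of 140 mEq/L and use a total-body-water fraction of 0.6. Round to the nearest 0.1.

1.6 L

TBW = 0.6 · 25 = 15 L
Free water deficit = TBW · (Na/140 − 1)
= 15 · (155/140 − 1)
= 15 · 0.1071
= 1.61 L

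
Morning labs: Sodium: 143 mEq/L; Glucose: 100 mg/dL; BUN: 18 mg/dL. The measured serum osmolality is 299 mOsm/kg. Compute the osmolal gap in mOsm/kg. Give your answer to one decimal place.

Calculated osmolality = 2·Na + glucose/18 + BUN/2.8
= 2·143 + 100/18 + 18/2.8
= 286 + 5.56 + 6.43
= 297.99 mOsm/kg ≈ 298.0 mOsm/kg
Osmolar gap = measured − calculated = 299 − 298.0 = 1.0 mOsm/kg

1.0 mOsm/kg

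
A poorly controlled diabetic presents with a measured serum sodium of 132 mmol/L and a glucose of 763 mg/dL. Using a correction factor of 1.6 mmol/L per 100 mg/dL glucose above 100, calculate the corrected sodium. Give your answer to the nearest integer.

Corrected Na = measured Na + 1.6 · (glucose − 100)/100
= 132 + 1.6 · (763 − 100)/100
= 132 + 10.6
= 142.6 mmol/L

143 mmol/L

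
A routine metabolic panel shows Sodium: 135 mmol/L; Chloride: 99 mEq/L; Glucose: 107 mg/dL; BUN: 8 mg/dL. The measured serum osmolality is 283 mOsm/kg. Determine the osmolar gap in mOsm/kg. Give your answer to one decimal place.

4.2 mOsm/kg

Calculated osmolality = 2·Na + glucose/18 + BUN/2.8
= 2·135 + 107/18 + 8/2.8
= 270 + 5.94 + 2.86
= 278.8 mOsm/kg ≈ 278.8 mOsm/kg
Osmolar gap = measured − calculated = 283 − 278.8 = 4.2 mOsm/kg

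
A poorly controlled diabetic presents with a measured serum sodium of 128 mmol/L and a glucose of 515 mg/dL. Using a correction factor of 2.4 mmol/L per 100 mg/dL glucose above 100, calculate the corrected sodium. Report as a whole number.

138 mmol/L

Corrected Na = measured Na + 2.4 · (glucose − 100)/100
= 128 + 2.4 · (515 − 100)/100
= 128 + 10
= 138 mmol/L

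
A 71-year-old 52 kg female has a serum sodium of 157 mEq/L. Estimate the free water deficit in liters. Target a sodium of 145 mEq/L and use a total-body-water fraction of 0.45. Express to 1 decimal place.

TBW = 0.45 · 52 = 23.4 L
Free water deficit = TBW · (Na/145 − 1)
= 23.4 · (157/145 − 1)
= 23.4 · 0.0828
= 1.94 L

1.9 L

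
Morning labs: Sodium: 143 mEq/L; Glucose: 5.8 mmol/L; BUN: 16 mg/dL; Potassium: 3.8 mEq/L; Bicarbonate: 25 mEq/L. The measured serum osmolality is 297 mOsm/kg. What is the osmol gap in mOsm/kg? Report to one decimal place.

-0.5 mOsm/kg

Calculated osmolality = 2·Na + glucose + BUN/2.8
= 2·143 + 5.8 + 16/2.8
= 286 + 5.80 + 5.71
= 297.51 mOsm/kg ≈ 297.5 mOsm/kg
Osmolar gap = measured − calculated = 297 − 297.5 = -0.5 mOsm/kg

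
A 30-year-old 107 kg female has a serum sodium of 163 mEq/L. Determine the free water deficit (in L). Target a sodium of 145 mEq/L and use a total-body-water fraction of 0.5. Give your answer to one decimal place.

TBW = 0.5 · 107 = 53.5 L
Free water deficit = TBW · (Na/145 − 1)
= 53.5 · (163/145 − 1)
= 53.5 · 0.1241
= 6.64 L

6.6 L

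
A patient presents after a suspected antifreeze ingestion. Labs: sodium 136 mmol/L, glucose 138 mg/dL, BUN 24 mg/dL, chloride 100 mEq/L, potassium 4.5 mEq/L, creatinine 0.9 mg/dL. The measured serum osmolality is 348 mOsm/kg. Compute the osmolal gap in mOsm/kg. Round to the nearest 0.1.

Calculated osmolality = 2·Na + glucose/18 + BUN/2.8
= 2·136 + 138/18 + 24/2.8
= 272 + 7.67 + 8.57
= 288.24 mOsm/kg ≈ 288.2 mOsm/kg
Osmolar gap = measured − calculated = 348 − 288.2 = 59.8 mOsm/kg

59.8 mOsm/kg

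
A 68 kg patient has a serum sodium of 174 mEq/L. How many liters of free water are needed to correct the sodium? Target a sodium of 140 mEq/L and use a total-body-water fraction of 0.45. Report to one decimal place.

7.4 L

TBW = 0.45 · 68 = 30.6 L
Free water deficit = TBW · (Na/140 − 1)
= 30.6 · (174/140 − 1)
= 30.6 · 0.2429
= 7.43 L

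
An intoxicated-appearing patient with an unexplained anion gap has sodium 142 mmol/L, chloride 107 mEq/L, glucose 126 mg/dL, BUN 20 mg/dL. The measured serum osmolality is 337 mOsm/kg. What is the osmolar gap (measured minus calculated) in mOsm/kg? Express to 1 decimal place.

Calculated osmolality = 2·Na + glucose/18 + BUN/2.8
= 2·142 + 126/18 + 20/2.8
= 284 + 7 + 7.14
= 298.14 mOsm/kg ≈ 298.1 mOsm/kg
Osmolar gap = measured − calculated = 337 − 298.1 = 38.9 mOsm/kg

38.9 mOsm/kg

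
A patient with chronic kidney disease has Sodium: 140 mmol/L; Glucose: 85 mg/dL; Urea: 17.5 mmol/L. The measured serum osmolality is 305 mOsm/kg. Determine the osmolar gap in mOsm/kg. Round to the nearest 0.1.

2.8 mOsm/kg

Calculated osmolality = 2·Na + glucose/18 + urea
= 2·140 + 85/18 + 17.5
= 280 + 4.72 + 17.50
= 302.22 mOsm/kg ≈ 302.2 mOsm/kg
Osmolar gap = measured − calculated = 305 − 302.2 = 2.8 mOsm/kg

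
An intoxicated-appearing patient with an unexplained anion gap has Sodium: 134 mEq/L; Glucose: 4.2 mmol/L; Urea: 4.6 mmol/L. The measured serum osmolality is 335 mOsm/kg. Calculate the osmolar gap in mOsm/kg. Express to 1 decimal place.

58.2 mOsm/kg

Calculated osmolality = 2·Na + glucose + urea
= 2·134 + 4.2 + 4.6
= 268 + 4.20 + 4.60
= 276.8 mOsm/kg ≈ 276.8 mOsm/kg
Osmolar gap = measured − calculated = 335 − 276.8 = 58.2 mOsm/kg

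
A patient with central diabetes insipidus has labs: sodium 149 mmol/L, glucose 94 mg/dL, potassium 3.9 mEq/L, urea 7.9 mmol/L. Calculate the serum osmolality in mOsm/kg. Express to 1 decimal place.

Calculated osmolality = 2·Na + glucose/18 + urea
= 2·149 + 94/18 + 7.9
= 298 + 5.22 + 7.90
= 311.12 mOsm/kg

311.1 mOsm/kg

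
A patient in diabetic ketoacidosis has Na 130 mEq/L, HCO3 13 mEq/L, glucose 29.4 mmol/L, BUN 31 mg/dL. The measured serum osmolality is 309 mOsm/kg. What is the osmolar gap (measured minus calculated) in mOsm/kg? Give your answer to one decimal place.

Calculated osmolality = 2·Na + glucose + BUN/2.8
= 2·130 + 29.4 + 31/2.8
= 260 + 29.40 + 11.07
= 300.47 mOsm/kg ≈ 300.5 mOsm/kg
Osmolar gap = measured − calculated = 309 − 300.5 = 8.5 mOsm/kg

8.5 mOsm/kg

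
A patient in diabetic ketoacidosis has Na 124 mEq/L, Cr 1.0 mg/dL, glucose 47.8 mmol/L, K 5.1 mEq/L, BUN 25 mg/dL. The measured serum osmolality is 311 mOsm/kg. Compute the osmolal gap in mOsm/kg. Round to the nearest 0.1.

Calculated osmolality = 2·Na + glucose + BUN/2.8
= 2·124 + 47.8 + 25/2.8
= 248 + 47.80 + 8.93
= 304.73 mOsm/kg ≈ 304.7 mOsm/kg
Osmolar gap = measured − calculated = 311 − 304.7 = 6.3 mOsm/kg

6.3 mOsm/kg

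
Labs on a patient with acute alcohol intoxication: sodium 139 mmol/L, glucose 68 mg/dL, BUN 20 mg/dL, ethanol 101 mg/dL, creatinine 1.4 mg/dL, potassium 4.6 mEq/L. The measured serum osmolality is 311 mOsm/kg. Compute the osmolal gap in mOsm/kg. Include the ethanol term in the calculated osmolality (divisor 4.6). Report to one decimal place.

Calculated osmolality = 2·Na + glucose/18 + BUN/2.8 + ethanol/4.6
= 2·139 + 68/18 + 20/2.8 + 101/4.6
= 278 + 3.78 + 7.14 + 21.96
= 310.88 mOsm/kg ≈ 310.9 mOsm/kg
Osmolar gap = measured − calculated = 311 − 310.9 = 0.1 mOsm/kg

0.1 mOsm/kg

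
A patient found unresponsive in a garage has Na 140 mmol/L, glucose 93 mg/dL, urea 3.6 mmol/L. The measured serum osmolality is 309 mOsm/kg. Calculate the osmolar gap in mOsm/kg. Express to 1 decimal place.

20.2 mOsm/kg

Calculated osmolality = 2·Na + glucose/18 + urea
= 2·140 + 93/18 + 3.6
= 280 + 5.17 + 3.60
= 288.77 mOsm/kg ≈ 288.8 mOsm/kg
Osmolar gap = measured − calculated = 309 − 288.8 = 20.2 mOsm/kg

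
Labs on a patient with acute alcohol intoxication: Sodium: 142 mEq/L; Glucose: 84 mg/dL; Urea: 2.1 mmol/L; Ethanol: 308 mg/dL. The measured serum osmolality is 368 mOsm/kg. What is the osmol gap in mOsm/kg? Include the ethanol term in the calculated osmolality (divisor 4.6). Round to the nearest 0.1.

10.3 mOsm/kg

Calculated osmolality = 2·Na + glucose/18 + urea + ethanol/4.6
= 2·142 + 84/18 + 2.1 + 308/4.6
= 284 + 4.67 + 2.10 + 66.96
= 357.73 mOsm/kg ≈ 357.7 mOsm/kg
Osmolar gap = measured − calculated = 368 − 357.7 = 10.3 mOsm/kg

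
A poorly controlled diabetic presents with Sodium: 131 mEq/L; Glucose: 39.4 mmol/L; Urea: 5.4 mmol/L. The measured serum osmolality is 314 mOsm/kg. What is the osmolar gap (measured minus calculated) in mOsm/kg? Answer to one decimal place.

7.2 mOsm/kg

Calculated osmolality = 2·Na + glucose + urea
= 2·131 + 39.4 + 5.4
= 262 + 39.40 + 5.40
= 306.8 mOsm/kg ≈ 306.8 mOsm/kg
Osmolar gap = measured − calculated = 314 − 306.8 = 7.2 mOsm/kg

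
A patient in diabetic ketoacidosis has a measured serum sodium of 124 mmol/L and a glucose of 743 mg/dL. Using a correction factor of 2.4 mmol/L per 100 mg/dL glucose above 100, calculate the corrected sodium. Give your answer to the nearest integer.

139 mmol/L

Corrected Na = measured Na + 2.4 · (glucose − 100)/100
= 124 + 2.4 · (743 − 100)/100
= 124 + 15.4
= 139.4 mmol/L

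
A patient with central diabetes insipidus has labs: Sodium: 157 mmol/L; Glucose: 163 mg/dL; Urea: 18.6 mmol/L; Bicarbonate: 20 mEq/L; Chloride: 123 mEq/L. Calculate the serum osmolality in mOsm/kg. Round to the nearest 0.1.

Calculated osmolality = 2·Na + glucose/18 + urea
= 2·157 + 163/18 + 18.6
= 314 + 9.06 + 18.60
= 341.66 mOsm/kg

341.7 mOsm/kg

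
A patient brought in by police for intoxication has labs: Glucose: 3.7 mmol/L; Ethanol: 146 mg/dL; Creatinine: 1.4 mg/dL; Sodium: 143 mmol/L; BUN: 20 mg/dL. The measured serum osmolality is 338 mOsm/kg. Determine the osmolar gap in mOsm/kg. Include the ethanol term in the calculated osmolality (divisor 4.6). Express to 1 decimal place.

9.4 mOsm/kg

Calculated osmolality = 2·Na + glucose + BUN/2.8 + ethanol/4.6
= 2·143 + 3.7 + 20/2.8 + 146/4.6
= 286 + 3.70 + 7.14 + 31.74
= 328.58 mOsm/kg ≈ 328.6 mOsm/kg
Osmolar gap = measured − calculated = 338 − 328.6 = 9.4 mOsm/kg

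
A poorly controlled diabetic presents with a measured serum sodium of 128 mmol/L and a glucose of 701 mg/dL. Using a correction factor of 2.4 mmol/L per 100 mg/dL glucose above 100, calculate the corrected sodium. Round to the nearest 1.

142 mmol/L

Corrected Na = measured Na + 2.4 · (glucose − 100)/100
= 128 + 2.4 · (701 − 100)/100
= 128 + 14.4
= 142.4 mmol/L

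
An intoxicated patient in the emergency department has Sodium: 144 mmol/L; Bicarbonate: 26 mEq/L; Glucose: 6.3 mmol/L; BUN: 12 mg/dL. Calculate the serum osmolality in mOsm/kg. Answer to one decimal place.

298.6 mOsm/kg

Calculated osmolality = 2·Na + glucose + BUN/2.8
= 2·144 + 6.3 + 12/2.8
= 288 + 6.30 + 4.29
= 298.59 mOsm/kg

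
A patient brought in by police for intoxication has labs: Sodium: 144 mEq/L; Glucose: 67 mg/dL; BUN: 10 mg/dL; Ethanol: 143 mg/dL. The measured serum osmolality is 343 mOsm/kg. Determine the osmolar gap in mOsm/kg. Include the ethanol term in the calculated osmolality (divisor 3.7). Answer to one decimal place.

Calculated osmolality = 2·Na + glucose/18 + BUN/2.8 + ethanol/3.7
= 2·144 + 67/18 + 10/2.8 + 143/3.7
= 288 + 3.72 + 3.57 + 38.65
= 333.94 mOsm/kg ≈ 333.9 mOsm/kg
Osmolar gap = measured − calculated = 343 − 333.9 = 9.1 mOsm/kg

9.1 mOsm/kg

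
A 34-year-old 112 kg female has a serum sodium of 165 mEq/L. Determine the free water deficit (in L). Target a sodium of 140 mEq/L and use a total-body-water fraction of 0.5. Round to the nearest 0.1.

TBW = 0.5 · 112 = 56 L
Free water deficit = TBW · (Na/140 − 1)
= 56 · (165/140 − 1)
= 56 · 0.1786
= 10 L

10.0 L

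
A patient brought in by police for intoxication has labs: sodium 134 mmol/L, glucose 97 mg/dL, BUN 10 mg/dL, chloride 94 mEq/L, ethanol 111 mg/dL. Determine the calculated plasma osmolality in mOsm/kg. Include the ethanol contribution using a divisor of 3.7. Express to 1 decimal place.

Calculated osmolality = 2·Na + glucose/18 + BUN/2.8 + ethanol/3.7
= 2·134 + 97/18 + 10/2.8 + 111/3.7
= 268 + 5.39 + 3.57 + 30
= 306.96 mOsm/kg

307.0 mOsm/kg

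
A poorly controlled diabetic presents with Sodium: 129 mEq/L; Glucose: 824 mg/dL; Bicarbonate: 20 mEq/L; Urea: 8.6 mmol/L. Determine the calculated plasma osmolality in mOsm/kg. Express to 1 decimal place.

Calculated osmolality = 2·Na + glucose/18 + urea
= 2·129 + 824/18 + 8.6
= 258 + 45.78 + 8.60
= 312.38 mOsm/kg

312.4 mOsm/kg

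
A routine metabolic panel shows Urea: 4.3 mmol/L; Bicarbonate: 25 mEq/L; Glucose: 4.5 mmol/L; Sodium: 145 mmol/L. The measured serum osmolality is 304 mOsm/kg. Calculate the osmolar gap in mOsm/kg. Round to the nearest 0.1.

Calculated osmolality = 2·Na + glucose + urea
= 2·145 + 4.5 + 4.3
= 290 + 4.50 + 4.30
= 298.8 mOsm/kg ≈ 298.8 mOsm/kg
Osmolar gap = measured − calculated = 304 − 298.8 = 5.2 mOsm/kg

5.2 mOsm/kg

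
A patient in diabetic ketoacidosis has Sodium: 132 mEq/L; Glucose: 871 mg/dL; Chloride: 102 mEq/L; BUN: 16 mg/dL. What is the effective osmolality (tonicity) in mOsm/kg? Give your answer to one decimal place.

312.4 mOsm/kg

Effective osmolality excludes urea (freely permeant across cell membranes):
2·Na + glucose/18
= 2·132 + 871/18
= 264 + 48.39
= 312.39 mOsm/kg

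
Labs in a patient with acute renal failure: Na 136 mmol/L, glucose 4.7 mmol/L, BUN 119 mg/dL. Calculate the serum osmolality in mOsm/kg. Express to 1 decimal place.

Calculated osmolality = 2·Na + glucose + BUN/2.8
= 2·136 + 4.7 + 119/2.8
= 272 + 4.70 + 42.50
= 319.2 mOsm/kg

319.2 mOsm/kg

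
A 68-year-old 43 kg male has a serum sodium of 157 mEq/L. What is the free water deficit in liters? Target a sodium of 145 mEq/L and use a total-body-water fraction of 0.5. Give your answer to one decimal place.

1.8 L

TBW = 0.5 · 43 = 21.5 L
Free water deficit = TBW · (Na/145 − 1)
= 21.5 · (157/145 − 1)
= 21.5 · 0.0828
= 1.78 L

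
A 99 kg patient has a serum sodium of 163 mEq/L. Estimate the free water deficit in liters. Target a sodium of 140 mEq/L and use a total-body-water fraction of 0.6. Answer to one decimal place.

9.8 L

TBW = 0.6 · 99 = 59.4 L
Free water deficit = TBW · (Na/140 − 1)
= 59.4 · (163/140 − 1)
= 59.4 · 0.1643
= 9.76 L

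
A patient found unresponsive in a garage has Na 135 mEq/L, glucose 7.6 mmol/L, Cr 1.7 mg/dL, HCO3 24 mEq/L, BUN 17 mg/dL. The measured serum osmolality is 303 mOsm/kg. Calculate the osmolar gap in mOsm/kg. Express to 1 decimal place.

Calculated osmolality = 2·Na + glucose + BUN/2.8
= 2·135 + 7.6 + 17/2.8
= 270 + 7.60 + 6.07
= 283.67 mOsm/kg ≈ 283.7 mOsm/kg
Osmolar gap = measured − calculated = 303 − 283.7 = 19.3 mOsm/kg

19.3 mOsm/kg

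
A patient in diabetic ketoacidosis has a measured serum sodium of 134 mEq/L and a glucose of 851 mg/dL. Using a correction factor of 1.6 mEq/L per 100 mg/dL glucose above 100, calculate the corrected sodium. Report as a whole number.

Corrected Na = measured Na + 1.6 · (glucose − 100)/100
= 134 + 1.6 · (851 − 100)/100
= 134 + 12
= 146 mEq/L

146 mEq/L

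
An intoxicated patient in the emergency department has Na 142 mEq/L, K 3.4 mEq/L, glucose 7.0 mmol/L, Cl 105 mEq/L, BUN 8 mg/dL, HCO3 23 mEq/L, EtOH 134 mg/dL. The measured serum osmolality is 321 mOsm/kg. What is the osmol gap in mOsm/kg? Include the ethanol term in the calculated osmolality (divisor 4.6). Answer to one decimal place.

-2.0 mOsm/kg

Calculated osmolality = 2·Na + glucose + BUN/2.8 + ethanol/4.6
= 2·142 + 7 + 8/2.8 + 134/4.6
= 284 + 7 + 2.86 + 29.13
= 322.99 mOsm/kg ≈ 323.0 mOsm/kg
Osmolar gap = measured − calculated = 321 − 323.0 = -2.0 mOsm/kg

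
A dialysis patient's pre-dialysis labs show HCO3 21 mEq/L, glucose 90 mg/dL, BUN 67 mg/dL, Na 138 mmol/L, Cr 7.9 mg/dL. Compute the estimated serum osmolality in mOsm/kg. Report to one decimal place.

Calculated osmolality = 2·Na + glucose/18 + BUN/2.8
= 2·138 + 90/18 + 67/2.8
= 276 + 5 + 23.93
= 304.93 mOsm/kg

304.9 mOsm/kg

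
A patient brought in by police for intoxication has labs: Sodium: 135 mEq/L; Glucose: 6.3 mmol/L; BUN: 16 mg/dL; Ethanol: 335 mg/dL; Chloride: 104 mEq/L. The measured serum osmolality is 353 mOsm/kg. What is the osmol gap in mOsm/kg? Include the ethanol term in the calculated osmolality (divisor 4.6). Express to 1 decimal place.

Calculated osmolality = 2·Na + glucose + BUN/2.8 + ethanol/4.6
= 2·135 + 6.3 + 16/2.8 + 335/4.6
= 270 + 6.30 + 5.71 + 72.83
= 354.84 mOsm/kg ≈ 354.8 mOsm/kg
Osmolar gap = measured − calculated = 353 − 354.8 = -1.8 mOsm/kg

-1.8 mOsm/kg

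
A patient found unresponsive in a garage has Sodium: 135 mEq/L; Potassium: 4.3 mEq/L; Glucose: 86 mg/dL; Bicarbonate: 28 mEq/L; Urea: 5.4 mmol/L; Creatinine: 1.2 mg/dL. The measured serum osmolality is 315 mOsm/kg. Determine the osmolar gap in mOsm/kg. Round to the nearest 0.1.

Calculated osmolality = 2·Na + glucose/18 + urea
= 2·135 + 86/18 + 5.4
= 270 + 4.78 + 5.40
= 280.18 mOsm/kg ≈ 280.2 mOsm/kg
Osmolar gap = measured − calculated = 315 − 280.2 = 34.8 mOsm/kg

34.8 mOsm/kg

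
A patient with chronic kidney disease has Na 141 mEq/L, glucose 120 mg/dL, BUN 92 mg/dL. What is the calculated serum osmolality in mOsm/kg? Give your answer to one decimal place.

Calculated osmolality = 2·Na + glucose/18 + BUN/2.8
= 2·141 + 120/18 + 92/2.8
= 282 + 6.67 + 32.86
= 321.53 mOsm/kg

321.5 mOsm/kg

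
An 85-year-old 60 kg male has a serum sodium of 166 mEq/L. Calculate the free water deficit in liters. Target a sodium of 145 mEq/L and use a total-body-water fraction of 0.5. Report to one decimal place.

4.3 L

TBW = 0.5 · 60 = 30 L
Free water deficit = TBW · (Na/145 − 1)
= 30 · (166/145 − 1)
= 30 · 0.1448
= 4.34 L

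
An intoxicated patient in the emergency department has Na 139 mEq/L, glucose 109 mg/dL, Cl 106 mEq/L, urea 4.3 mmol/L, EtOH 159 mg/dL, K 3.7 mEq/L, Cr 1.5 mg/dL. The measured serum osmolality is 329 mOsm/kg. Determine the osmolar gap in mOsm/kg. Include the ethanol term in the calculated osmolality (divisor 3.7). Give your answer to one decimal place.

Calculated osmolality = 2·Na + glucose/18 + urea + ethanol/3.7
= 2·139 + 109/18 + 4.3 + 159/3.7
= 278 + 6.06 + 4.30 + 42.97
= 331.33 mOsm/kg ≈ 331.3 mOsm/kg
Osmolar gap = measured − calculated = 329 − 331.3 = -2.3 mOsm/kg

-2.3 mOsm/kg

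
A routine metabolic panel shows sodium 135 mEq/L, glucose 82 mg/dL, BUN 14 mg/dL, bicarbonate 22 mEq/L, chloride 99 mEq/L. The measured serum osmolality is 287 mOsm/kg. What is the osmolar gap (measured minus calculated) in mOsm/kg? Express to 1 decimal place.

Calculated osmolality = 2·Na + glucose/18 + BUN/2.8
= 2·135 + 82/18 + 14/2.8
= 270 + 4.56 + 5
= 279.56 mOsm/kg ≈ 279.6 mOsm/kg
Osmolar gap = measured − calculated = 287 − 279.6 = 7.4 mOsm/kg

7.4 mOsm/kg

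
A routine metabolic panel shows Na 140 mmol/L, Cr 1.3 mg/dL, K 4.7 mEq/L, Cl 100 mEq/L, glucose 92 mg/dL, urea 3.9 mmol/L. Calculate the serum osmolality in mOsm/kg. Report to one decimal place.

289.0 mOsm/kg

Calculated osmolality = 2·Na + glucose/18 + urea
= 2·140 + 92/18 + 3.9
= 280 + 5.11 + 3.90
= 289.01 mOsm/kg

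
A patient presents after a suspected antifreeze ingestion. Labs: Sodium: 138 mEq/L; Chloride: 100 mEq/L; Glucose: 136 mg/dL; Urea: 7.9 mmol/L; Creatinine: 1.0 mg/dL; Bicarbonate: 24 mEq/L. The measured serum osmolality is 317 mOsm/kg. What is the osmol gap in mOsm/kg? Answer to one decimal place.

25.5 mOsm/kg

Calculated osmolality = 2·Na + glucose/18 + urea
= 2·138 + 136/18 + 7.9
= 276 + 7.56 + 7.90
= 291.46 mOsm/kg ≈ 291.5 mOsm/kg
Osmolar gap = measured − calculated = 317 − 291.5 = 25.5 mOsm/kg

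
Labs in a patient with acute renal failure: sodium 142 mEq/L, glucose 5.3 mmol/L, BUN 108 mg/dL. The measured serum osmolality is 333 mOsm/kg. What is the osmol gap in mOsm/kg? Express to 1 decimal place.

Calculated osmolality = 2·Na + glucose + BUN/2.8
= 2·142 + 5.3 + 108/2.8
= 284 + 5.30 + 38.57
= 327.87 mOsm/kg ≈ 327.9 mOsm/kg
Osmolar gap = measured − calculated = 333 − 327.9 = 5.1 mOsm/kg

5.1 mOsm/kg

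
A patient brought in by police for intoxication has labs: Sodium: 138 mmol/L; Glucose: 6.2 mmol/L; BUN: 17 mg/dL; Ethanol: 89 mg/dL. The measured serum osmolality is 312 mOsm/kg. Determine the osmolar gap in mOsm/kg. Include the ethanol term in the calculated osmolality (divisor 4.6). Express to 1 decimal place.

4.4 mOsm/kg

Calculated osmolality = 2·Na + glucose + BUN/2.8 + ethanol/4.6
= 2·138 + 6.2 + 17/2.8 + 89/4.6
= 276 + 6.20 + 6.07 + 19.35
= 307.62 mOsm/kg ≈ 307.6 mOsm/kg
Osmolar gap = measured − calculated = 312 − 307.6 = 4.4 mOsm/kg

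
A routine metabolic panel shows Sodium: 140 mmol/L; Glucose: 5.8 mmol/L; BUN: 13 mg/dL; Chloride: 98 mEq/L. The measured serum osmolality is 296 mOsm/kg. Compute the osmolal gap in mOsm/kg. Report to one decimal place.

5.6 mOsm/kg

Calculated osmolality = 2·Na + glucose + BUN/2.8
= 2·140 + 5.8 + 13/2.8
= 280 + 5.80 + 4.64
= 290.44 mOsm/kg ≈ 290.4 mOsm/kg
Osmolar gap = measured − calculated = 296 − 290.4 = 5.6 mOsm/kg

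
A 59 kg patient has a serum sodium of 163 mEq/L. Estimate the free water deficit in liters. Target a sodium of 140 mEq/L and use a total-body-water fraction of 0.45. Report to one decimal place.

4.4 L

TBW = 0.45 · 59 = 26.55 L
Free water deficit = TBW · (Na/140 − 1)
= 26.55 · (163/140 − 1)
= 26.55 · 0.1643
= 4.36 L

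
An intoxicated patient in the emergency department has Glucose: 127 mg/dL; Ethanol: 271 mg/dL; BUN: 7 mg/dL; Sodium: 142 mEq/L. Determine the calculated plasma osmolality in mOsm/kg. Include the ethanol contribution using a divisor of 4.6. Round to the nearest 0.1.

352.5 mOsm/kg

Calculated osmolality = 2·Na + glucose/18 + BUN/2.8 + ethanol/4.6
= 2·142 + 127/18 + 7/2.8 + 271/4.6
= 284 + 7.06 + 2.50 + 58.91
= 352.47 mOsm/kg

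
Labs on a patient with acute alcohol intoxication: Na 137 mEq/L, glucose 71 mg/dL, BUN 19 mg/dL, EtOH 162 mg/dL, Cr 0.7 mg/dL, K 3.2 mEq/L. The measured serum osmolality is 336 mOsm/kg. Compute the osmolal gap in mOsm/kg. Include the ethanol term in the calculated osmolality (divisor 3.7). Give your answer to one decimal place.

Calculated osmolality = 2·Na + glucose/18 + BUN/2.8 + ethanol/3.7
= 2·137 + 71/18 + 19/2.8 + 162/3.7
= 274 + 3.94 + 6.79 + 43.78
= 328.51 mOsm/kg ≈ 328.5 mOsm/kg
Osmolar gap = measured − calculated = 336 − 328.5 = 7.5 mOsm/kg

7.5 mOsm/kg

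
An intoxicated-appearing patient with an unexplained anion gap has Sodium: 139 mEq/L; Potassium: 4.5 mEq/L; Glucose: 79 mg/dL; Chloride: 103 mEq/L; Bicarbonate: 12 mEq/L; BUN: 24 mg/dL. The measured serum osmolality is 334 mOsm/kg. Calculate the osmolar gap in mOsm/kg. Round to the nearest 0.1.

Calculated osmolality = 2·Na + glucose/18 + BUN/2.8
= 2·139 + 79/18 + 24/2.8
= 278 + 4.39 + 8.57
= 290.96 mOsm/kg ≈ 291.0 mOsm/kg
Osmolar gap = measured − calculated = 334 − 291.0 = 43.0 mOsm/kg

43.0 mOsm/kg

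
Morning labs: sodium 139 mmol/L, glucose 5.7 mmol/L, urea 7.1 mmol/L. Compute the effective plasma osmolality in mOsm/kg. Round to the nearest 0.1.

283.7 mOsm/kg

Effective osmolality excludes urea (freely permeant across cell membranes):
2·Na + glucose
= 2·139 + 5.7
= 278 + 5.7
= 283.7 mOsm/kg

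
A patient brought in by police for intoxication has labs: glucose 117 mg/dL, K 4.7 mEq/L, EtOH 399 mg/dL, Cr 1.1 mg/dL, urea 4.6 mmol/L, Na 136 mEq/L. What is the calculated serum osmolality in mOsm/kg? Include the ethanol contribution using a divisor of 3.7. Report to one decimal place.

390.9 mOsm/kg

Calculated osmolality = 2·Na + glucose/18 + urea + ethanol/3.7
= 2·136 + 117/18 + 4.6 + 399/3.7
= 272 + 6.50 + 4.60 + 107.84
= 390.94 mOsm/kg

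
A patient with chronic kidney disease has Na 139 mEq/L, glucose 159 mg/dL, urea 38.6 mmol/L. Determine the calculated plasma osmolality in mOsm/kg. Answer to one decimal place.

325.4 mOsm/kg

Calculated osmolality = 2·Na + glucose/18 + urea
= 2·139 + 159/18 + 38.6
= 278 + 8.83 + 38.60
= 325.43 mOsm/kg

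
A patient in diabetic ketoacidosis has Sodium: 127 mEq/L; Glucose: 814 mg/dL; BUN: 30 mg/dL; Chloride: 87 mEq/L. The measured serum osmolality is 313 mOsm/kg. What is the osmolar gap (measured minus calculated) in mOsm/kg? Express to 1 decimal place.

Calculated osmolality = 2·Na + glucose/18 + BUN/2.8
= 2·127 + 814/18 + 30/2.8
= 254 + 45.22 + 10.71
= 309.93 mOsm/kg ≈ 309.9 mOsm/kg
Osmolar gap = measured − calculated = 313 − 309.9 = 3.1 mOsm/kg

3.1 mOsm/kg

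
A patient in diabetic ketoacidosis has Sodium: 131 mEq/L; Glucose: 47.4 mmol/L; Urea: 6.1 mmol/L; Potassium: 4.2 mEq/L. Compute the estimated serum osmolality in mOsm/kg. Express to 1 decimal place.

315.5 mOsm/kg

Calculated osmolality = 2·Na + glucose + urea
= 2·131 + 47.4 + 6.1
= 262 + 47.40 + 6.10
= 315.5 mOsm/kg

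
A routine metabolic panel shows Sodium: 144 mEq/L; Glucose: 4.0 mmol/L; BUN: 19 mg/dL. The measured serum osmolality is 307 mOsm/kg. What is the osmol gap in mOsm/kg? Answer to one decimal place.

Calculated osmolality = 2·Na + glucose + BUN/2.8
= 2·144 + 4 + 19/2.8
= 288 + 4 + 6.79
= 298.79 mOsm/kg ≈ 298.8 mOsm/kg
Osmolar gap = measured − calculated = 307 − 298.8 = 8.2 mOsm/kg

8.2 mOsm/kg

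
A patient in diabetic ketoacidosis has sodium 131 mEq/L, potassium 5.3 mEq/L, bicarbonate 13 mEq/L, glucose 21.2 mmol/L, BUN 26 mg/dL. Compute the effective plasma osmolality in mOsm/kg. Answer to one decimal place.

283.2 mOsm/kg

Effective osmolality excludes urea (freely permeant across cell membranes):
2·Na + glucose
= 2·131 + 21.2
= 262 + 21.2
= 283.2 mOsm/kg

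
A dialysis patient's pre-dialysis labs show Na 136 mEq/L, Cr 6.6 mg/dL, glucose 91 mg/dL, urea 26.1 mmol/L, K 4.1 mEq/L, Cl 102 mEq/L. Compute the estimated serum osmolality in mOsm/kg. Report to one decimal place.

303.2 mOsm/kg

Calculated osmolality = 2·Na + glucose/18 + urea
= 2·136 + 91/18 + 26.1
= 272 + 5.06 + 26.10
= 303.16 mOsm/kg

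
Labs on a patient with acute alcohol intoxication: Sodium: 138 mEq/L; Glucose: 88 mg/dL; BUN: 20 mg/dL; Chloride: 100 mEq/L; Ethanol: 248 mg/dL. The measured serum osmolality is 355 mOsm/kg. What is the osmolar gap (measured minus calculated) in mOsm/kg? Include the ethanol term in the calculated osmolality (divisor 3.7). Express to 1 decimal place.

-0.1 mOsm/kg

Calculated osmolality = 2·Na + glucose/18 + BUN/2.8 + ethanol/3.7
= 2·138 + 88/18 + 20/2.8 + 248/3.7
= 276 + 4.89 + 7.14 + 67.03
= 355.06 mOsm/kg ≈ 355.1 mOsm/kg
Osmolar gap = measured − calculated = 355 − 355.1 = -0.1 mOsm/kg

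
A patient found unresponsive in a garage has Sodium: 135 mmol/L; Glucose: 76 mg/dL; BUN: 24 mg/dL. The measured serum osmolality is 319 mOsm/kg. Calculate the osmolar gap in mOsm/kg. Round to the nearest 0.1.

Calculated osmolality = 2·Na + glucose/18 + BUN/2.8
= 2·135 + 76/18 + 24/2.8
= 270 + 4.22 + 8.57
= 282.79 mOsm/kg ≈ 282.8 mOsm/kg
Osmolar gap = measured − calculated = 319 − 282.8 = 36.2 mOsm/kg

36.2 mOsm/kg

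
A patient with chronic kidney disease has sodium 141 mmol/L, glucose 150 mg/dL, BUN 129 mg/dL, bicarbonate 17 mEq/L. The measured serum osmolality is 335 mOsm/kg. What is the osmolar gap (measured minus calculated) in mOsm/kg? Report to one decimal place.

Calculated osmolality = 2·Na + glucose/18 + BUN/2.8
= 2·141 + 150/18 + 129/2.8
= 282 + 8.33 + 46.07
= 336.4 mOsm/kg ≈ 336.4 mOsm/kg
Osmolar gap = measured − calculated = 335 − 336.4 = -1.4 mOsm/kg

-1.4 mOsm/kg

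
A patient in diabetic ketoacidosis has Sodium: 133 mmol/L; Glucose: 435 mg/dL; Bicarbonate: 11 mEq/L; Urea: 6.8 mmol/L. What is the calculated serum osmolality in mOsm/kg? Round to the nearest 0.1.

Calculated osmolality = 2·Na + glucose/18 + urea
= 2·133 + 435/18 + 6.8
= 266 + 24.17 + 6.80
= 296.97 mOsm/kg

297.0 mOsm/kg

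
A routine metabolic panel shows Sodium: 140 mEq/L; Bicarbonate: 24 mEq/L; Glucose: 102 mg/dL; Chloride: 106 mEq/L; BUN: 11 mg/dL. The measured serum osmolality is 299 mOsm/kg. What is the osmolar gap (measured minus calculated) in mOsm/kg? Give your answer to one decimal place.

Calculated osmolality = 2·Na + glucose/18 + BUN/2.8
= 2·140 + 102/18 + 11/2.8
= 280 + 5.67 + 3.93
= 289.6 mOsm/kg ≈ 289.6 mOsm/kg
Osmolar gap = measured − calculated = 299 − 289.6 = 9.4 mOsm/kg

9.4 mOsm/kg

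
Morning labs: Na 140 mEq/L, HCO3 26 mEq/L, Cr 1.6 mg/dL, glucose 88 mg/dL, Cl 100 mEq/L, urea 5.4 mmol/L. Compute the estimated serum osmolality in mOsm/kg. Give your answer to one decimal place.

Calculated osmolality = 2·Na + glucose/18 + urea
= 2·140 + 88/18 + 5.4
= 280 + 4.89 + 5.40
= 290.29 mOsm/kg

290.3 mOsm/kg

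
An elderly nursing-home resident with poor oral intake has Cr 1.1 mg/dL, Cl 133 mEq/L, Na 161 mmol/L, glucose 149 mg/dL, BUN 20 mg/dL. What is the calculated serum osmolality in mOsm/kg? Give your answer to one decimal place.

337.4 mOsm/kg

Calculated osmolality = 2·Na + glucose/18 + BUN/2.8
= 2·161 + 149/18 + 20/2.8
= 322 + 8.28 + 7.14
= 337.42 mOsm/kg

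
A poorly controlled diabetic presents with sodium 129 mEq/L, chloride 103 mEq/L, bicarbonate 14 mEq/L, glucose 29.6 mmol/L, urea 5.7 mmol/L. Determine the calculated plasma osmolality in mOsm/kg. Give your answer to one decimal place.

293.3 mOsm/kg

Calculated osmolality = 2·Na + glucose + urea
= 2·129 + 29.6 + 5.7
= 258 + 29.60 + 5.70
= 293.3 mOsm/kg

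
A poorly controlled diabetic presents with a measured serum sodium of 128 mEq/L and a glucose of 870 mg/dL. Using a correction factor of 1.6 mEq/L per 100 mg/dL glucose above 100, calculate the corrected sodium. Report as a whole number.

140 mEq/L

Corrected Na = measured Na + 1.6 · (glucose − 100)/100
= 128 + 1.6 · (870 − 100)/100
= 128 + 12.3
= 140.3 mEq/L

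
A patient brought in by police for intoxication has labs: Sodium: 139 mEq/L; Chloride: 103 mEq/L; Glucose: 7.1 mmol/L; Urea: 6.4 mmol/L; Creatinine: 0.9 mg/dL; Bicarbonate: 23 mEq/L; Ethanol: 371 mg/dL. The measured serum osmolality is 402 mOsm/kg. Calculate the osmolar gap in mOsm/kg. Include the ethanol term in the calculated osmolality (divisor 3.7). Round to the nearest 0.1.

10.2 mOsm/kg

Calculated osmolality = 2·Na + glucose + urea + ethanol/3.7
= 2·139 + 7.1 + 6.4 + 371/3.7
= 278 + 7.10 + 6.40 + 100.27
= 391.77 mOsm/kg ≈ 391.8 mOsm/kg
Osmolar gap = measured − calculated = 402 − 391.8 = 10.2 mOsm/kg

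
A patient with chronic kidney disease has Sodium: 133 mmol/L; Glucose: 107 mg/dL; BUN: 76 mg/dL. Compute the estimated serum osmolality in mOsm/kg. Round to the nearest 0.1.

299.1 mOsm/kg

Calculated osmolality = 2·Na + glucose/18 + BUN/2.8
= 2·133 + 107/18 + 76/2.8
= 266 + 5.94 + 27.14
= 299.08 mOsm/kg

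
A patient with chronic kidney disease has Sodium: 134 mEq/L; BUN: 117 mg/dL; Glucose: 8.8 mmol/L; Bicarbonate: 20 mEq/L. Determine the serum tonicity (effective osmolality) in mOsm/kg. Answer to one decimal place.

Effective osmolality excludes urea (freely permeant across cell membranes):
2·Na + glucose
= 2·134 + 8.8
= 268 + 8.8
= 276.8 mOsm/kg

276.8 mOsm/kg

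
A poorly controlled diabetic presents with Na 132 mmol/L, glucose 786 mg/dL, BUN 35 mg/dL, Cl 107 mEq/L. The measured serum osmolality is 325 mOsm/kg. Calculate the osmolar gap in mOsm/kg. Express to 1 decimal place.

Calculated osmolality = 2·Na + glucose/18 + BUN/2.8
= 2·132 + 786/18 + 35/2.8
= 264 + 43.67 + 12.50
= 320.17 mOsm/kg ≈ 320.2 mOsm/kg
Osmolar gap = measured − calculated = 325 − 320.2 = 4.8 mOsm/kg

4.8 mOsm/kg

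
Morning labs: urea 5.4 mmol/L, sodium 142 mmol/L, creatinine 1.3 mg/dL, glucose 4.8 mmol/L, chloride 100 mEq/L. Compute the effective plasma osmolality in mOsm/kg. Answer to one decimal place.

288.8 mOsm/kg

Effective osmolality excludes urea (freely permeant across cell membranes):
2·Na + glucose
= 2·142 + 4.8
= 284 + 4.8
= 288.8 mOsm/kg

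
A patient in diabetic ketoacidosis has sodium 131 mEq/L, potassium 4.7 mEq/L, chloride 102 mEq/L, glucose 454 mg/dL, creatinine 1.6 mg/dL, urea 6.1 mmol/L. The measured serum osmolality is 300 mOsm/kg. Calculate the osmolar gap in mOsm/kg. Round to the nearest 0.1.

Calculated osmolality = 2·Na + glucose/18 + urea
= 2·131 + 454/18 + 6.1
= 262 + 25.22 + 6.10
= 293.32 mOsm/kg ≈ 293.3 mOsm/kg
Osmolar gap = measured − calculated = 300 − 293.3 = 6.7 mOsm/kg

6.7 mOsm/kg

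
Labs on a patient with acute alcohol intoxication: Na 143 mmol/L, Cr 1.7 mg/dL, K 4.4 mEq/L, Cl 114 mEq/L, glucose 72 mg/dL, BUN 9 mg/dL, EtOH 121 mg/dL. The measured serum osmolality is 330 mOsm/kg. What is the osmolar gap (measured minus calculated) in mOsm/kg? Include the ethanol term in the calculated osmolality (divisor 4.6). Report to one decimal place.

Calculated osmolality = 2·Na + glucose/18 + BUN/2.8 + ethanol/4.6
= 2·143 + 72/18 + 9/2.8 + 121/4.6
= 286 + 4 + 3.21 + 26.30
= 319.51 mOsm/kg ≈ 319.5 mOsm/kg
Osmolar gap = measured − calculated = 330 − 319.5 = 10.5 mOsm/kg

10.5 mOsm/kg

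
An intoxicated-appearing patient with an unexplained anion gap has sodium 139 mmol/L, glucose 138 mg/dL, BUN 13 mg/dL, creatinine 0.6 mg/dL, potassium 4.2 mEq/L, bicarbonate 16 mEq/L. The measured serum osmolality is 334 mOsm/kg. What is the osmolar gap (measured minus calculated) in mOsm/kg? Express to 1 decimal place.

43.7 mOsm/kg

Calculated osmolality = 2·Na + glucose/18 + BUN/2.8
= 2·139 + 138/18 + 13/2.8
= 278 + 7.67 + 4.64
= 290.31 mOsm/kg ≈ 290.3 mOsm/kg
Osmolar gap = measured − calculated = 334 − 290.3 = 43.7 mOsm/kg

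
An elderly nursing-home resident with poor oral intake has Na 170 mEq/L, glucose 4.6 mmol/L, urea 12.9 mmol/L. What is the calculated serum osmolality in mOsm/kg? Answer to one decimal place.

357.5 mOsm/kg

Calculated osmolality = 2·Na + glucose + urea
= 2·170 + 4.6 + 12.9
= 340 + 4.60 + 12.90
= 357.5 mOsm/kg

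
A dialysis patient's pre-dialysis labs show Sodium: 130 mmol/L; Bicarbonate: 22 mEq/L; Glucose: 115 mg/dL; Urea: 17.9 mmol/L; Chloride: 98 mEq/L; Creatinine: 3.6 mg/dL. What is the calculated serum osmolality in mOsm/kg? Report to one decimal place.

284.3 mOsm/kg

Calculated osmolality = 2·Na + glucose/18 + urea
= 2·130 + 115/18 + 17.9
= 260 + 6.39 + 17.90
= 284.29 mOsm/kg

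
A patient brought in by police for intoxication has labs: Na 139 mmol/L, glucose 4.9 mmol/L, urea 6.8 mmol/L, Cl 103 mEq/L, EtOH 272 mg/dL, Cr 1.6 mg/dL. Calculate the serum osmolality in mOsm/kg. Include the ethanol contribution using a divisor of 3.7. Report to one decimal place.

Calculated osmolality = 2·Na + glucose + urea + ethanol/3.7
= 2·139 + 4.9 + 6.8 + 272/3.7
= 278 + 4.90 + 6.80 + 73.51
= 363.21 mOsm/kg

363.2 mOsm/kg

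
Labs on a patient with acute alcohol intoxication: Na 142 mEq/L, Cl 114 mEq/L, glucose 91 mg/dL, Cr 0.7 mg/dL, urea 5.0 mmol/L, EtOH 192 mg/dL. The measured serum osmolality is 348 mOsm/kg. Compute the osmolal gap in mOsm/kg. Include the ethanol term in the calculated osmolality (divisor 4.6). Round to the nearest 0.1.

Calculated osmolality = 2·Na + glucose/18 + urea + ethanol/4.6
= 2·142 + 91/18 + 5 + 192/4.6
= 284 + 5.06 + 5 + 41.74
= 335.8 mOsm/kg ≈ 335.8 mOsm/kg
Osmolar gap = measured − calculated = 348 − 335.8 = 12.2 mOsm/kg

12.2 mOsm/kg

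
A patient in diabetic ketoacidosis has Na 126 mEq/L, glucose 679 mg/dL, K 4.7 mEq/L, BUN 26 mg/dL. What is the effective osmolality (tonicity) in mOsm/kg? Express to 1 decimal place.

289.7 mOsm/kg

Effective osmolality excludes urea (freely permeant across cell membranes):
2·Na + glucose/18
= 2·126 + 679/18
= 252 + 37.72
= 289.72 mOsm/kg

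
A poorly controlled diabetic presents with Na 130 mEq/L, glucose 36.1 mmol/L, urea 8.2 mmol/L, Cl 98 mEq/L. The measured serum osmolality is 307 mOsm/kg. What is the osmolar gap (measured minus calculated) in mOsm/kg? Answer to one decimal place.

Calculated osmolality = 2·Na + glucose + urea
= 2·130 + 36.1 + 8.2
= 260 + 36.10 + 8.20
= 304.3 mOsm/kg ≈ 304.3 mOsm/kg
Osmolar gap = measured − calculated = 307 − 304.3 = 2.7 mOsm/kg

2.7 mOsm/kg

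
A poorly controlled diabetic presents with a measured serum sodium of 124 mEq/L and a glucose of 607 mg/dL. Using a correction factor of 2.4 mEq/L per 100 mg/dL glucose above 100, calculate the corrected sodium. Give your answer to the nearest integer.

Corrected Na = measured Na + 2.4 · (glucose − 100)/100
= 124 + 2.4 · (607 − 100)/100
= 124 + 12.2
= 136.2 mEq/L

136 mEq/L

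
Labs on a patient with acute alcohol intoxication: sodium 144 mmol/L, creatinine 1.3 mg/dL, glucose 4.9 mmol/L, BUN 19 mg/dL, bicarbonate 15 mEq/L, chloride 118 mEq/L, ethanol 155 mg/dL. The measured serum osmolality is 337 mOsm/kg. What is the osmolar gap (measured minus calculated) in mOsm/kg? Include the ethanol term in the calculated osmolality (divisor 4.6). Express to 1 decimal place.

Calculated osmolality = 2·Na + glucose + BUN/2.8 + ethanol/4.6
= 2·144 + 4.9 + 19/2.8 + 155/4.6
= 288 + 4.90 + 6.79 + 33.70
= 333.39 mOsm/kg ≈ 333.4 mOsm/kg
Osmolar gap = measured − calculated = 337 − 333.4 = 3.6 mOsm/kg

3.6 mOsm/kg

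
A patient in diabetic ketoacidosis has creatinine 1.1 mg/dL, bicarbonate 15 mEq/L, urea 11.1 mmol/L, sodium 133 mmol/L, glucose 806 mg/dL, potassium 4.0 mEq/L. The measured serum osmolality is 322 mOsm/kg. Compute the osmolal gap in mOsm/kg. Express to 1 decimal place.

Calculated osmolality = 2·Na + glucose/18 + urea
= 2·133 + 806/18 + 11.1
= 266 + 44.78 + 11.10
= 321.88 mOsm/kg ≈ 321.9 mOsm/kg
Osmolar gap = measured − calculated = 322 − 321.9 = 0.1 mOsm/kg

0.1 mOsm/kg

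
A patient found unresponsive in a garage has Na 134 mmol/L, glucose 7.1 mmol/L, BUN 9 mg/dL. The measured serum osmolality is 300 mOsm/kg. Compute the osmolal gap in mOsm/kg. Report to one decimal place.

Calculated osmolality = 2·Na + glucose + BUN/2.8
= 2·134 + 7.1 + 9/2.8
= 268 + 7.10 + 3.21
= 278.31 mOsm/kg ≈ 278.3 mOsm/kg
Osmolar gap = measured − calculated = 300 − 278.3 = 21.7 mOsm/kg

21.7 mOsm/kg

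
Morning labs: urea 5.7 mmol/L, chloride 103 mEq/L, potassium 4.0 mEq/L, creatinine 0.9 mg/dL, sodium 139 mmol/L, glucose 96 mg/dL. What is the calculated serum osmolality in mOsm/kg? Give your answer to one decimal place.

Calculated osmolality = 2·Na + glucose/18 + urea
= 2·139 + 96/18 + 5.7
= 278 + 5.33 + 5.70
= 289.03 mOsm/kg

289.0 mOsm/kg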